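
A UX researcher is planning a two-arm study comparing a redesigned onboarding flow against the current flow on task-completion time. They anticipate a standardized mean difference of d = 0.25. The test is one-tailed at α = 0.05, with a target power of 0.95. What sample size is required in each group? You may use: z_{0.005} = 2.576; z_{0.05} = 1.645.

n = 347 per group

For two independent groups with equal n: n = 2·((z_{α} + z_β) / d)².
z_{α} + z_β = 1.645 + 1.645 = 3.290.
n = 2 × (3.290 / 0.25)² = 2 × 13.160² = 2 × 173.19 = 346.4.
Round up to the next whole participant.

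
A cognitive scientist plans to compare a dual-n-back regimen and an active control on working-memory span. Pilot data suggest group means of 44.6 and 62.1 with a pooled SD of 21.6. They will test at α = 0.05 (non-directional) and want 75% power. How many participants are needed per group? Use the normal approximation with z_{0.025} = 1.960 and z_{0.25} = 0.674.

n = 22 per group

Cohen's d = |M₁ − M₂| / SD_pooled = |44.6 − 62.1| / 21.6 = 17.5 / 21.6 = 0.810.
For two independent groups with equal n: n = 2·((z_{α/2} + z_β) / d)².
z_{α/2} + z_β = 1.960 + 0.674 = 2.634.
n = 2 × (2.634 / 0.810)² = 2 × 3.252² = 2 × 10.57 = 21.1.
Round up to the next whole participant.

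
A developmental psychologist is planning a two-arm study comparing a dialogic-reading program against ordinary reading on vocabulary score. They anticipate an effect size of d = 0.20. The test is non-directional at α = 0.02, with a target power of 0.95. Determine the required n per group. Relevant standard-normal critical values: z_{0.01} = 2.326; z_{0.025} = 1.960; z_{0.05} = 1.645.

n = 789 per group

For two independent groups with equal n: n = 2·((z_{α/2} + z_β) / d)².
z_{α/2} + z_β = 2.326 + 1.645 = 3.971.
n = 2 × (3.971 / 0.20)² = 2 × 19.855² = 2 × 394.22 = 788.4.
Round up to the next whole participant.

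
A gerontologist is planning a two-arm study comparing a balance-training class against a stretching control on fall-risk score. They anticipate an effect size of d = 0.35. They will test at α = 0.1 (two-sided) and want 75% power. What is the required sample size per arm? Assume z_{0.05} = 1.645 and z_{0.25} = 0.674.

n = 88 per group

For two independent groups with equal n: n = 2·((z_{α/2} + z_β) / d)².
z_{α/2} + z_β = 1.645 + 0.674 = 2.319.
n = 2 × (2.319 / 0.35)² = 2 × 6.626² = 2 × 43.90 = 87.8.
Round up to the next whole participant.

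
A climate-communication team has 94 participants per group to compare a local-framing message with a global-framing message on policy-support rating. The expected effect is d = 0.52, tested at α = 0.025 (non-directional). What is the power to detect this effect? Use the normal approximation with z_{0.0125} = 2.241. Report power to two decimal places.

For two equal groups, power = Φ(d·√(n/2) − z_{α/2}).
d·√(n/2) = 0.52 × √(94/2) = 0.52 × 6.856 = 3.565.
z_β = 3.565 − 2.241 = 1.324.
Power = Φ(1.324) = 0.907.

power ≈ 0.91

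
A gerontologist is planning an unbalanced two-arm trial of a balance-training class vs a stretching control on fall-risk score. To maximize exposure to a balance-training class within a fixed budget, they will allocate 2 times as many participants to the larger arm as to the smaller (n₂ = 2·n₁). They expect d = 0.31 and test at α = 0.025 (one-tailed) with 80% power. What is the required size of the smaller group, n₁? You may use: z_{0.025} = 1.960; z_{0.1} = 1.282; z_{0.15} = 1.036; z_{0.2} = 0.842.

n₁ = 123

With allocation ratio k = n₂/n₁ = 2, Var(x̄₁−x̄₂) = σ²(1/n₁ + 1/(k·n₁)) = σ²·(k+1)/(k·n₁).
So n₁ = (1 + 1/k)·((z_{α} + z_β)/d)² = 1.500 × (2.802/0.31)².
n₁ = 1.500 × 81.70 = 122.5.
Round up: n₁ = 123, giving n₂ = 2 × 123 = 246.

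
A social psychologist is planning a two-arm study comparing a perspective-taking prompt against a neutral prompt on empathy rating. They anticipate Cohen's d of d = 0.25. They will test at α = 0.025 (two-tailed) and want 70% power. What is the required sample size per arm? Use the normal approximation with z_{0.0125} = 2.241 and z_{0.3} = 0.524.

n = 245 per group

For two independent groups with equal n: n = 2·((z_{α/2} + z_β) / d)².
z_{α/2} + z_β = 2.241 + 0.524 = 2.765.
n = 2 × (2.765 / 0.25)² = 2 × 11.060² = 2 × 122.32 = 244.6.
Round up to the next whole participant.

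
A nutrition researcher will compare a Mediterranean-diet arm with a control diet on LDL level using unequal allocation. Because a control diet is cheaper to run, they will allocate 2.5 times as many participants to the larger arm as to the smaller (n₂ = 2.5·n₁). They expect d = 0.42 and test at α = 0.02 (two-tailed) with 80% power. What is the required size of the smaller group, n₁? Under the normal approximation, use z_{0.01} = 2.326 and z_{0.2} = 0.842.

With allocation ratio k = n₂/n₁ = 2.5, Var(x̄₁−x̄₂) = σ²(1/n₁ + 1/(k·n₁)) = σ²·(k+1)/(k·n₁).
So n₁ = (1 + 1/k)·((z_{α/2} + z_β)/d)² = 1.400 × (3.168/0.42)².
n₁ = 1.400 × 56.89 = 79.7.
Round up: n₁ = 80, giving n₂ = 2.5 × 80 = 200.

n₁ = 80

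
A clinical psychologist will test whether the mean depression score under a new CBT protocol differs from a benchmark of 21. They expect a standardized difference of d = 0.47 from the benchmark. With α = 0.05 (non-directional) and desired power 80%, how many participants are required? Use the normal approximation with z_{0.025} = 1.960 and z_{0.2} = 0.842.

n = 36

For a one-sample test: n = ((z_{α/2} + z_β) / d)².
z_{α/2} + z_β = 1.960 + 0.842 = 2.802.
n = (2.802 / 0.47)² = 5.962² = 35.54.
Round up.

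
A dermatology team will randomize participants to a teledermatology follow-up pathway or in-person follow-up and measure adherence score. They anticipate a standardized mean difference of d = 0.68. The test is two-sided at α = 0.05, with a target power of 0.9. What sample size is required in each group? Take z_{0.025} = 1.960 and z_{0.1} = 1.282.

For two independent groups with equal n: n = 2·((z_{α/2} + z_β) / d)².
z_{α/2} + z_β = 1.960 + 1.282 = 3.242.
n = 2 × (3.242 / 0.68)² = 2 × 4.768² = 2 × 22.73 = 45.5.
Round up to the next whole participant.

n = 46 per group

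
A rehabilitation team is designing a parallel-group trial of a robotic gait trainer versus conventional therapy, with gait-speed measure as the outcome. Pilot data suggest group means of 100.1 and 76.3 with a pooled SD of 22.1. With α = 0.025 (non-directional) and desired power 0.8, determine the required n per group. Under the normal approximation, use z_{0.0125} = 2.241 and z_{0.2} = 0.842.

n = 17 per group

Cohen's d = |M₁ − M₂| / SD_pooled = |100.1 − 76.3| / 22.1 = 23.8 / 22.1 = 1.077.
For two independent groups with equal n: n = 2·((z_{α/2} + z_β) / d)².
z_{α/2} + z_β = 2.241 + 0.842 = 3.083.
n = 2 × (3.083 / 1.077)² = 2 × 2.863² = 2 × 8.19 = 16.4.
Round up to the next whole participant.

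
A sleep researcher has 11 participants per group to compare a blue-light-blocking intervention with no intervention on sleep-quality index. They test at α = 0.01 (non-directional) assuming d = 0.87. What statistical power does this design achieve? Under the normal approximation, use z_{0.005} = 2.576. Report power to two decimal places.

power ≈ 0.30

For two equal groups, power = Φ(d·√(n/2) − z_{α/2}).
d·√(n/2) = 0.87 × √(11/2) = 0.87 × 2.345 = 2.040.
z_β = 2.040 − 2.576 = -0.536.
Power = Φ(-0.536) = 0.296.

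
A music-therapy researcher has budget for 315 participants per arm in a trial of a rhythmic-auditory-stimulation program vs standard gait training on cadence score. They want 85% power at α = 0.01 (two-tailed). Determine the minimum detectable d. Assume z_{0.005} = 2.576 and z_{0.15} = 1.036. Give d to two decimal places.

For two independent groups of n = 315 each: d_min = (z_{α/2} + z_β)·√(2/n).
z-sum = 2.576 + 1.036 = 3.612.
d_min = 3.612 × √(2/315) = 3.612 × 0.0797 = 0.288.

d_min ≈ 0.29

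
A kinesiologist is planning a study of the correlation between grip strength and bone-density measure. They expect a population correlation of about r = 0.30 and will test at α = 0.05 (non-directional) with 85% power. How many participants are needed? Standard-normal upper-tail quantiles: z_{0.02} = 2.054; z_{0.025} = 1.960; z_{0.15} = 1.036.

Fisher's z: C = ½·ln((1+r)/(1−r)) = ½·ln(1.8571) = 0.3095.
n = ((z_{α/2} + z_β)/C)² + 3.
(1.960 + 1.036) / 0.3095 = 2.996 / 0.3095 = 9.680.
n = 9.680² + 3 = 93.70 + 3 = 96.7.
Round up.

n = 97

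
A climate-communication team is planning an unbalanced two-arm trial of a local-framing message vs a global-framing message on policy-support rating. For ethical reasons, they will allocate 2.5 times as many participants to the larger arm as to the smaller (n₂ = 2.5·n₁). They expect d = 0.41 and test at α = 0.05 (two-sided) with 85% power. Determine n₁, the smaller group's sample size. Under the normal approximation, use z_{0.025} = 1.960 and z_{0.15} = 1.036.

n₁ = 75

With allocation ratio k = n₂/n₁ = 2.5, Var(x̄₁−x̄₂) = σ²(1/n₁ + 1/(k·n₁)) = σ²·(k+1)/(k·n₁).
So n₁ = (1 + 1/k)·((z_{α/2} + z_β)/d)² = 1.400 × (2.996/0.41)².
n₁ = 1.400 × 53.40 = 74.8.
Round up: n₁ = 75, giving n₂ = ⌈2.5 × 75⌉ = ⌈187.5⌉ = 188.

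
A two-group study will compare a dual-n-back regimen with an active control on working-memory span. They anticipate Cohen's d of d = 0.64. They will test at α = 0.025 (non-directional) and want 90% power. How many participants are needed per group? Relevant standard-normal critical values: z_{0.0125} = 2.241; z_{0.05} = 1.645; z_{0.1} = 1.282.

n = 61 per group

For two independent groups with equal n: n = 2·((z_{α/2} + z_β) / d)².
z_{α/2} + z_β = 2.241 + 1.282 = 3.523.
n = 2 × (3.523 / 0.64)² = 2 × 5.505² = 2 × 30.30 = 60.6.
Round up to the next whole participant.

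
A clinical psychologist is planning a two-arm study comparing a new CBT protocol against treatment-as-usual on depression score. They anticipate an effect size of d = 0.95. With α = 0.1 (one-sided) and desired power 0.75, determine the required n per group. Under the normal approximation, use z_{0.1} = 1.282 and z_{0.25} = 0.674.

For two independent groups with equal n: n = 2·((z_{α} + z_β) / d)².
z_{α} + z_β = 1.282 + 0.674 = 1.956.
n = 2 × (1.956 / 0.95)² = 2 × 2.059² = 2 × 4.24 = 8.5.
Round up to the next whole participant.

n = 9 per group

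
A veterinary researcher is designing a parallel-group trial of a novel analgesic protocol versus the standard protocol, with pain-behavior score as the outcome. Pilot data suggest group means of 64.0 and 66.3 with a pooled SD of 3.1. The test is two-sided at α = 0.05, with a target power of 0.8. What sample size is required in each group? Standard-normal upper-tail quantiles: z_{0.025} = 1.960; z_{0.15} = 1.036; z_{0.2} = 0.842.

Cohen's d = |M₁ − M₂| / SD_pooled = |64.0 − 66.3| / 3.1 = 2.3 / 3.1 = 0.742.
For two independent groups with equal n: n = 2·((z_{α/2} + z_β) / d)².
z_{α/2} + z_β = 1.960 + 0.842 = 2.802.
n = 2 × (2.802 / 0.742)² = 2 × 3.776² = 2 × 14.26 = 28.5.
Round up to the next whole participant.

n = 29 per group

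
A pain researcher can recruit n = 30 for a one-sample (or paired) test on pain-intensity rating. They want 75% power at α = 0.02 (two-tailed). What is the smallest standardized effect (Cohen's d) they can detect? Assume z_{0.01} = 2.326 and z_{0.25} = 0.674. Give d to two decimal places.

For a single sample (or paired design) of n = 30: d_min = (z_{α/2} + z_β)/√n.
z-sum = 2.326 + 0.674 = 3.000.
d_min = 3.000 / √30 = 3.000 / 5.477 = 0.548.

d_min ≈ 0.55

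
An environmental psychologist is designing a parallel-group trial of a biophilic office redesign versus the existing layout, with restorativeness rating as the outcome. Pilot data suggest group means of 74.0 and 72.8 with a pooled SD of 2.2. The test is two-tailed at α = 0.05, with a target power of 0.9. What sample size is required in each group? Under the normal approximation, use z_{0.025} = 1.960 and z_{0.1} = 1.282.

n = 71 per group

Cohen's d = |M₁ − M₂| / SD_pooled = |74.0 − 72.8| / 2.2 = 1.2 / 2.2 = 0.545.
For two independent groups with equal n: n = 2·((z_{α/2} + z_β) / d)².
z_{α/2} + z_β = 1.960 + 1.282 = 3.242.
n = 2 × (3.242 / 0.545)² = 2 × 5.949² = 2 × 35.39 = 70.8.
Round up to the next whole participant.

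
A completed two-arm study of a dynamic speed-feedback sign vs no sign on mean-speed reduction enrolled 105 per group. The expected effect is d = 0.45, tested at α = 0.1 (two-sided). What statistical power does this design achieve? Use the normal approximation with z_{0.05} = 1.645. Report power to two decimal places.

power ≈ 0.95

For two equal groups, power = Φ(d·√(n/2) − z_{α/2}).
d·√(n/2) = 0.45 × √(105/2) = 0.45 × 7.246 = 3.261.
z_β = 3.261 − 1.645 = 1.616.
Power = Φ(1.616) = 0.947.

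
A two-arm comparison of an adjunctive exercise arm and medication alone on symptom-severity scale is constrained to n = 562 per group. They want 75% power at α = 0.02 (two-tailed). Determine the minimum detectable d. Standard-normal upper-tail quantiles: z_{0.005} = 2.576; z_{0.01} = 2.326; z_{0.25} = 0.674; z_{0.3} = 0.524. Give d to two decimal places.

For two independent groups of n = 562 each: d_min = (z_{α/2} + z_β)·√(2/n).
z-sum = 2.326 + 0.674 = 3.000.
d_min = 3.000 × √(2/562) = 3.000 × 0.0597 = 0.179.

d_min ≈ 0.18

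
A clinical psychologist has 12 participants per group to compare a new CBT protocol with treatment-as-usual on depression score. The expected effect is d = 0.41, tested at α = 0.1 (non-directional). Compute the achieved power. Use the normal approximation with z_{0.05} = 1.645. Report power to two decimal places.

For two equal groups, power = Φ(d·√(n/2) − z_{α/2}).
d·√(n/2) = 0.41 × √(12/2) = 0.41 × 2.449 = 1.004.
z_β = 1.004 − 1.645 = -0.641.
Power = Φ(-0.641) = 0.261.

power ≈ 0.26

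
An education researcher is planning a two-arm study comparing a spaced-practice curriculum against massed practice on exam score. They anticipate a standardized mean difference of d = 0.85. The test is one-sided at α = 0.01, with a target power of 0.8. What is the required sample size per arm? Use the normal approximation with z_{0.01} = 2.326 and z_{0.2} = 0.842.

For two independent groups with equal n: n = 2·((z_{α} + z_β) / d)².
z_{α} + z_β = 2.326 + 0.842 = 3.168.
n = 2 × (3.168 / 0.85)² = 2 × 3.727² = 2 × 13.89 = 27.8.
Round up to the next whole participant.

n = 28 per group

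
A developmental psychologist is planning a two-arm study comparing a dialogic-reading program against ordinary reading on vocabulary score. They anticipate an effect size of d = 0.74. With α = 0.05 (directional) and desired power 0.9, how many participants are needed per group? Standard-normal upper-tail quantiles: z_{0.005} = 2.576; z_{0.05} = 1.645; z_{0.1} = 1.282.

For two independent groups with equal n: n = 2·((z_{α} + z_β) / d)².
z_{α} + z_β = 1.645 + 1.282 = 2.927.
n = 2 × (2.927 / 0.74)² = 2 × 3.955² = 2 × 15.65 = 31.3.
Round up to the next whole participant.

n = 32 per group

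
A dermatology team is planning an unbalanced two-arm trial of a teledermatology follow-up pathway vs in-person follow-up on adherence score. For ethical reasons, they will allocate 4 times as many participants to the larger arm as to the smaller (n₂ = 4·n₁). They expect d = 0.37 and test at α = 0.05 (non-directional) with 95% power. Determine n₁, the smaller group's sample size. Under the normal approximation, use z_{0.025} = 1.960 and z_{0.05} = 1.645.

n₁ = 119

With allocation ratio k = n₂/n₁ = 4, Var(x̄₁−x̄₂) = σ²(1/n₁ + 1/(k·n₁)) = σ²·(k+1)/(k·n₁).
So n₁ = (1 + 1/k)·((z_{α/2} + z_β)/d)² = 1.250 × (3.605/0.37)².
n₁ = 1.250 × 94.93 = 118.7.
Round up: n₁ = 119, giving n₂ = 4 × 119 = 476.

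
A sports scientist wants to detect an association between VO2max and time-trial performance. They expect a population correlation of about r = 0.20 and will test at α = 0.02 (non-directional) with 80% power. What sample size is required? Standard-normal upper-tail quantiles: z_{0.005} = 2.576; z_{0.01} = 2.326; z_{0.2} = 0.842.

n = 248

Fisher's z: C = ½·ln((1+r)/(1−r)) = ½·ln(1.5000) = 0.2027.
n = ((z_{α/2} + z_β)/C)² + 3.
(2.326 + 0.842) / 0.2027 = 3.168 / 0.2027 = 15.629.
n = 15.629² + 3 = 244.27 + 3 = 247.3.
Round up.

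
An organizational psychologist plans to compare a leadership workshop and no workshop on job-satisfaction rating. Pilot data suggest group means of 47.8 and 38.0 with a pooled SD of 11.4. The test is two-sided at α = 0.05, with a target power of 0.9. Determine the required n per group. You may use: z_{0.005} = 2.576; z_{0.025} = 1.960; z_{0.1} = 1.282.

Cohen's d = |M₁ − M₂| / SD_pooled = |47.8 − 38.0| / 11.4 = 9.8 / 11.4 = 0.860.
For two independent groups with equal n: n = 2·((z_{α/2} + z_β) / d)².
z_{α/2} + z_β = 1.960 + 1.282 = 3.242.
n = 2 × (3.242 / 0.860)² = 2 × 3.770² = 2 × 14.21 = 28.4.
Round up to the next whole participant.

n = 29 per group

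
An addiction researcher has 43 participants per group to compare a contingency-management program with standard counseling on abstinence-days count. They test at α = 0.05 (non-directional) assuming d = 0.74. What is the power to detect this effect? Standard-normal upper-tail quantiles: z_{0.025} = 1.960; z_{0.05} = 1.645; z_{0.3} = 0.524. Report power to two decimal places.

For two equal groups, power = Φ(d·√(n/2) − z_{α/2}).
d·√(n/2) = 0.74 × √(43/2) = 0.74 × 4.637 = 3.431.
z_β = 3.431 − 1.960 = 1.471.
Power = Φ(1.471) = 0.929.

power ≈ 0.93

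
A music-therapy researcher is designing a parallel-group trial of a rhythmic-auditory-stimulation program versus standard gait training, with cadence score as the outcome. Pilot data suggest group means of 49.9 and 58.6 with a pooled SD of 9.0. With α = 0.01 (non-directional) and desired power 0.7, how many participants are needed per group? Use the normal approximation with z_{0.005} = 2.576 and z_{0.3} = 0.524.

n = 21 per group

Cohen's d = |M₁ − M₂| / SD_pooled = |49.9 − 58.6| / 9.0 = 8.7 / 9.0 = 0.967.
For two independent groups with equal n: n = 2·((z_{α/2} + z_β) / d)².
z_{α/2} + z_β = 2.576 + 0.524 = 3.100.
n = 2 × (3.100 / 0.967)² = 2 × 3.206² = 2 × 10.28 = 20.6.
Round up to the next whole participant.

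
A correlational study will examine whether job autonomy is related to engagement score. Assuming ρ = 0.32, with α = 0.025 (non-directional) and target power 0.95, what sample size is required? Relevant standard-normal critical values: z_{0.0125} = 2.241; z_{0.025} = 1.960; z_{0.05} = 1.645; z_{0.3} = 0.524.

n = 141

Fisher's z: C = ½·ln((1+r)/(1−r)) = ½·ln(1.9412) = 0.3316.
n = ((z_{α/2} + z_β)/C)² + 3.
(2.241 + 1.645) / 0.3316 = 3.886 / 0.3316 = 11.719.
n = 11.719² + 3 = 137.33 + 3 = 140.3.
Round up.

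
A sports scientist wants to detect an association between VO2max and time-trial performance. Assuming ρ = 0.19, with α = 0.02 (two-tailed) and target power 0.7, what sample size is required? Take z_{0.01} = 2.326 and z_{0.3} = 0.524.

n = 223

Fisher's z: C = ½·ln((1+r)/(1−r)) = ½·ln(1.4691) = 0.1923.
n = ((z_{α/2} + z_β)/C)² + 3.
(2.326 + 0.524) / 0.1923 = 2.850 / 0.1923 = 14.821.
n = 14.821² + 3 = 219.65 + 3 = 222.6.
Round up.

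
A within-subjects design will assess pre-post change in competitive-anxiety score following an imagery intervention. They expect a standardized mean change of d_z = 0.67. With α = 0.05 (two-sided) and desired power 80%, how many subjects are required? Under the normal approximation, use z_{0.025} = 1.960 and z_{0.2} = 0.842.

n = 18 pairs

For a paired (one-sample on differences) test: n = ((z_{α/2} + z_β) / d)².
z_{α/2} + z_β = 1.960 + 0.842 = 2.802.
n = (2.802 / 0.67)² = 4.182² = 17.49.
Round up.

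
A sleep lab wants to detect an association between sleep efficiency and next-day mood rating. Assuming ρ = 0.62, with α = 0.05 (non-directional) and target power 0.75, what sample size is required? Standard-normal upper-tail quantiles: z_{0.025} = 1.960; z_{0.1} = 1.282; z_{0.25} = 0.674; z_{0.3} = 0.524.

n = 17

Fisher's z: C = ½·ln((1+r)/(1−r)) = ½·ln(4.2632) = 0.7250.
n = ((z_{α/2} + z_β)/C)² + 3.
(1.960 + 0.674) / 0.7250 = 2.634 / 0.7250 = 3.633.
n = 3.633² + 3 = 13.20 + 3 = 16.2.
Round up.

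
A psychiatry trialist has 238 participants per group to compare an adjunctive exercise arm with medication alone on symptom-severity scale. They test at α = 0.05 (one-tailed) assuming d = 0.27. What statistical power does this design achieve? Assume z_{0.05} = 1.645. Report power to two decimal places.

power ≈ 0.90

For two equal groups, power = Φ(d·√(n/2) − z_{α}).
d·√(n/2) = 0.27 × √(238/2) = 0.27 × 10.909 = 2.945.
z_β = 2.945 − 1.645 = 1.300.
Power = Φ(1.300) = 0.903.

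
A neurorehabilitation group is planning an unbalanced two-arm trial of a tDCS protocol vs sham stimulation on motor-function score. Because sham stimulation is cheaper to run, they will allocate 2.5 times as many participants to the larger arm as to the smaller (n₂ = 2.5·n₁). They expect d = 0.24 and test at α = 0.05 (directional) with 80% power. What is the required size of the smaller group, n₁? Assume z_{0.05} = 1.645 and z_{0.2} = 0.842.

With allocation ratio k = n₂/n₁ = 2.5, Var(x̄₁−x̄₂) = σ²(1/n₁ + 1/(k·n₁)) = σ²·(k+1)/(k·n₁).
So n₁ = (1 + 1/k)·((z_{α} + z_β)/d)² = 1.400 × (2.487/0.24)².
n₁ = 1.400 × 107.38 = 150.3.
Round up: n₁ = 151, giving n₂ = ⌈2.5 × 151⌉ = ⌈377.5⌉ = 378.

n₁ = 151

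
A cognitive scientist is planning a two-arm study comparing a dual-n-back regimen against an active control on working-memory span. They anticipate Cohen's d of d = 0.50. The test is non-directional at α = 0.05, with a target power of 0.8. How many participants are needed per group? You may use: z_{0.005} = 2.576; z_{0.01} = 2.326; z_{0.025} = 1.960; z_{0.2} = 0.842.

For two independent groups with equal n: n = 2·((z_{α/2} + z_β) / d)².
z_{α/2} + z_β = 1.960 + 0.842 = 2.802.
n = 2 × (2.802 / 0.50)² = 2 × 5.604² = 2 × 31.40 = 62.8.
Round up to the next whole participant.

n = 63 per group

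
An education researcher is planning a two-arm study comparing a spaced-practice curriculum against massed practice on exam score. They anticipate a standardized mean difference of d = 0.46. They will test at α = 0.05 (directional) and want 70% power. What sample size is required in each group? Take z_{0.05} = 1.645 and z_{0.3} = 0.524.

For two independent groups with equal n: n = 2·((z_{α} + z_β) / d)².
z_{α} + z_β = 1.645 + 0.524 = 2.169.
n = 2 × (2.169 / 0.46)² = 2 × 4.715² = 2 × 22.23 = 44.5.
Round up to the next whole participant.

n = 45 per group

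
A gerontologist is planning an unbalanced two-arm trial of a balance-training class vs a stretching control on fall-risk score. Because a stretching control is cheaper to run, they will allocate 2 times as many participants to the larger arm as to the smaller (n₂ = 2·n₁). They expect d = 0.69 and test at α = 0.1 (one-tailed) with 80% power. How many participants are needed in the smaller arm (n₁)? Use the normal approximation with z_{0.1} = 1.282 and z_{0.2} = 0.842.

With allocation ratio k = n₂/n₁ = 2, Var(x̄₁−x̄₂) = σ²(1/n₁ + 1/(k·n₁)) = σ²·(k+1)/(k·n₁).
So n₁ = (1 + 1/k)·((z_{α} + z_β)/d)² = 1.500 × (2.124/0.69)².
n₁ = 1.500 × 9.48 = 14.2.
Round up: n₁ = 15, giving n₂ = 2 × 15 = 30.

n₁ = 15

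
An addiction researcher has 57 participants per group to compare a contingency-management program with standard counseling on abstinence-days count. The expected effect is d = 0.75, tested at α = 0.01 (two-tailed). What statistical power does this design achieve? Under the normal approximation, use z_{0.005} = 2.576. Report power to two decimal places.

power ≈ 0.92

For two equal groups, power = Φ(d·√(n/2) − z_{α/2}).
d·√(n/2) = 0.75 × √(57/2) = 0.75 × 5.339 = 4.004.
z_β = 4.004 − 2.576 = 1.428.
Power = Φ(1.428) = 0.923.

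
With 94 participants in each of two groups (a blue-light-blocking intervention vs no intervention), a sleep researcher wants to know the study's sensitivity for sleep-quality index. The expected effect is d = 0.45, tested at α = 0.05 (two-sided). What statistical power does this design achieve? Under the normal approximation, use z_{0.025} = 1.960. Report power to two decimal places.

For two equal groups, power = Φ(d·√(n/2) − z_{α/2}).
d·√(n/2) = 0.45 × √(94/2) = 0.45 × 6.856 = 3.085.
z_β = 3.085 − 1.960 = 1.125.
Power = Φ(1.125) = 0.870.

power ≈ 0.87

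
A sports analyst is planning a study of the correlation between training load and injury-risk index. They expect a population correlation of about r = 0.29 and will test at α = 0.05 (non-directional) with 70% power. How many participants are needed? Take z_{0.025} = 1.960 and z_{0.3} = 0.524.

n = 73

Fisher's z: C = ½·ln((1+r)/(1−r)) = ½·ln(1.8169) = 0.2986.
n = ((z_{α/2} + z_β)/C)² + 3.
(1.960 + 0.524) / 0.2986 = 2.484 / 0.2986 = 8.319.
n = 8.319² + 3 = 69.20 + 3 = 72.2.
Round up.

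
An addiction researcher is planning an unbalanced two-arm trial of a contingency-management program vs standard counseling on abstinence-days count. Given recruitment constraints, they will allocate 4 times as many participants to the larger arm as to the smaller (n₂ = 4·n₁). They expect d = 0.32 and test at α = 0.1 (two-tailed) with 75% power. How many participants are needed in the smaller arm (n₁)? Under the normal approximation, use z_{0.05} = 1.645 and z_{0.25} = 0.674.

n₁ = 66

With allocation ratio k = n₂/n₁ = 4, Var(x̄₁−x̄₂) = σ²(1/n₁ + 1/(k·n₁)) = σ²·(k+1)/(k·n₁).
So n₁ = (1 + 1/k)·((z_{α/2} + z_β)/d)² = 1.250 × (2.319/0.32)².
n₁ = 1.250 × 52.52 = 65.6.
Round up: n₁ = 66, giving n₂ = 4 × 66 = 264.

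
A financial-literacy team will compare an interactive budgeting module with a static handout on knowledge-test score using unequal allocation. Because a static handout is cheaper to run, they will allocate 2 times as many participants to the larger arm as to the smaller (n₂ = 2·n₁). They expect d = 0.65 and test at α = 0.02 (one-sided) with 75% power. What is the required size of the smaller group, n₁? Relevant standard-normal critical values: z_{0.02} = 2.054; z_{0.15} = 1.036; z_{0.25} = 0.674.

With allocation ratio k = n₂/n₁ = 2, Var(x̄₁−x̄₂) = σ²(1/n₁ + 1/(k·n₁)) = σ²·(k+1)/(k·n₁).
So n₁ = (1 + 1/k)·((z_{α} + z_β)/d)² = 1.500 × (2.728/0.65)².
n₁ = 1.500 × 17.61 = 26.4.
Round up: n₁ = 27, giving n₂ = 2 × 27 = 54.

n₁ = 27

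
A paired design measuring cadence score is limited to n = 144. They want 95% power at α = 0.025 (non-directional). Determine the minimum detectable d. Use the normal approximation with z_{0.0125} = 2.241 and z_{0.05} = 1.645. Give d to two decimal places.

d_min ≈ 0.32

For a single sample (or paired design) of n = 144: d_min = (z_{α/2} + z_β)/√n.
z-sum = 2.241 + 1.645 = 3.886.
d_min = 3.886 / √144 = 3.886 / 12.000 = 0.324.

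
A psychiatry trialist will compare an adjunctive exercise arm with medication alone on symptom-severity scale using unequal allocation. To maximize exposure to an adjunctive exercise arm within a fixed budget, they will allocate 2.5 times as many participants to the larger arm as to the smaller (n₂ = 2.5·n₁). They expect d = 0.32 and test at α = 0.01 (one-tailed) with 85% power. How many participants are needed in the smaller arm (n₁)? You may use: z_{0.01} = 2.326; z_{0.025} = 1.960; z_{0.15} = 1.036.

n₁ = 155

With allocation ratio k = n₂/n₁ = 2.5, Var(x̄₁−x̄₂) = σ²(1/n₁ + 1/(k·n₁)) = σ²·(k+1)/(k·n₁).
So n₁ = (1 + 1/k)·((z_{α} + z_β)/d)² = 1.400 × (3.362/0.32)².
n₁ = 1.400 × 110.38 = 154.5.
Round up: n₁ = 155, giving n₂ = ⌈2.5 × 155⌉ = ⌈387.5⌉ = 388.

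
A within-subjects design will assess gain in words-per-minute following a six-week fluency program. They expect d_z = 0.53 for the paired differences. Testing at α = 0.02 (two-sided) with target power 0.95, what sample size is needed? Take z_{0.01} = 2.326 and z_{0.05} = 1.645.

For a paired (one-sample on differences) test: n = ((z_{α/2} + z_β) / d)².
z_{α/2} + z_β = 2.326 + 1.645 = 3.971.
n = (3.971 / 0.53)² = 7.492² = 56.14.
Round up.

n = 57 pairs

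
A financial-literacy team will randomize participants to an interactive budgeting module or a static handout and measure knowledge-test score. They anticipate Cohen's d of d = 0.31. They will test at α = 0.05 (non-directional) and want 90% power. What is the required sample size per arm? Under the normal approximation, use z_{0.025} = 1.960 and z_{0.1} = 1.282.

n = 219 per group

For two independent groups with equal n: n = 2·((z_{α/2} + z_β) / d)².
z_{α/2} + z_β = 1.960 + 1.282 = 3.242.
n = 2 × (3.242 / 0.31)² = 2 × 10.458² = 2 × 109.37 = 218.7.
Round up to the next whole participant.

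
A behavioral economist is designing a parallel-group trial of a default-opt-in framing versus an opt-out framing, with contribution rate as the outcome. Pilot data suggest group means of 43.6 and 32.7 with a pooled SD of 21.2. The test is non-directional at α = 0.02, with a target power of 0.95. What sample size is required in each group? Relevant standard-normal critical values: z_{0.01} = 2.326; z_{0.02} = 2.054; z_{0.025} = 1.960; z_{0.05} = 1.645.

Cohen's d = |M₁ − M₂| / SD_pooled = |43.6 − 32.7| / 21.2 = 10.9 / 21.2 = 0.514.
For two independent groups with equal n: n = 2·((z_{α/2} + z_β) / d)².
z_{α/2} + z_β = 2.326 + 1.645 = 3.971.
n = 2 × (3.971 / 0.514)² = 2 × 7.726² = 2 × 59.69 = 119.4.
Round up to the next whole participant.

n = 120 per group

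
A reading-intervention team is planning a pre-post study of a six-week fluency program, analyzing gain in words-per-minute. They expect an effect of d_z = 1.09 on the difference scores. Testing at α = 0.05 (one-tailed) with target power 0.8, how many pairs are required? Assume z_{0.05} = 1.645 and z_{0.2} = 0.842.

For a paired (one-sample on differences) test: n = ((z_{α} + z_β) / d)².
z_{α} + z_β = 1.645 + 0.842 = 2.487.
n = (2.487 / 1.09)² = 2.282² = 5.21.
Round up.

n = 6 pairs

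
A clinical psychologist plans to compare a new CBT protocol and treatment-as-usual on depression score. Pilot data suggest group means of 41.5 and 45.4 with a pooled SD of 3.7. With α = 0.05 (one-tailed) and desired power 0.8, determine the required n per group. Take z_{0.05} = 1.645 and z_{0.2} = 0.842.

n = 12 per group

Cohen's d = |M₁ − M₂| / SD_pooled = |41.5 − 45.4| / 3.7 = 3.9 / 3.7 = 1.054.
For two independent groups with equal n: n = 2·((z_{α} + z_β) / d)².
z_{α} + z_β = 1.645 + 0.842 = 2.487.
n = 2 × (2.487 / 1.054)² = 2 × 2.360² = 2 × 5.57 = 11.1.
Round up to the next whole participant.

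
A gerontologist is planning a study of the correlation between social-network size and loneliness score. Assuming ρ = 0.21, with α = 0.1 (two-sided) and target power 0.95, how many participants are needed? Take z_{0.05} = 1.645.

Fisher's z: C = ½·ln((1+r)/(1−r)) = ½·ln(1.5316) = 0.2132.
n = ((z_{α/2} + z_β)/C)² + 3.
(1.645 + 1.645) / 0.2132 = 3.290 / 0.2132 = 15.432.
n = 15.432² + 3 = 238.13 + 3 = 241.1.
Round up.

n = 242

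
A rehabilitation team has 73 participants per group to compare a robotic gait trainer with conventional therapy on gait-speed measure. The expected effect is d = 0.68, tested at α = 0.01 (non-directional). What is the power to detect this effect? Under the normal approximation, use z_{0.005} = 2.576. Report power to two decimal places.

For two equal groups, power = Φ(d·√(n/2) − z_{α/2}).
d·√(n/2) = 0.68 × √(73/2) = 0.68 × 6.042 = 4.108.
z_β = 4.108 − 2.576 = 1.532.
Power = Φ(1.532) = 0.937.

power ≈ 0.94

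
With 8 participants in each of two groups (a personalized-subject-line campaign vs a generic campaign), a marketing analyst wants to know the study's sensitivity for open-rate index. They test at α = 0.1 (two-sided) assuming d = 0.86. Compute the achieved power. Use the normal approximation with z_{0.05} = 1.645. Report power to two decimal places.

For two equal groups, power = Φ(d·√(n/2) − z_{α/2}).
d·√(n/2) = 0.86 × √(8/2) = 0.86 × 2.000 = 1.720.
z_β = 1.720 − 1.645 = 0.075.
Power = Φ(0.075) = 0.530.

power ≈ 0.53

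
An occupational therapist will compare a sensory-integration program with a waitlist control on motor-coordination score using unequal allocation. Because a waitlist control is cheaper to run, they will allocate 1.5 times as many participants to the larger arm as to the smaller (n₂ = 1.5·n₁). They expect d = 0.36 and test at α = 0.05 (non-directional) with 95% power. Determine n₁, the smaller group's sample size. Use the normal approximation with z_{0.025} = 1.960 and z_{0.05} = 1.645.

n₁ = 168

With allocation ratio k = n₂/n₁ = 1.5, Var(x̄₁−x̄₂) = σ²(1/n₁ + 1/(k·n₁)) = σ²·(k+1)/(k·n₁).
So n₁ = (1 + 1/k)·((z_{α/2} + z_β)/d)² = 1.667 × (3.605/0.36)².
n₁ = 1.667 × 100.28 = 167.1.
Round up: n₁ = 168, giving n₂ = 1.5 × 168 = 252.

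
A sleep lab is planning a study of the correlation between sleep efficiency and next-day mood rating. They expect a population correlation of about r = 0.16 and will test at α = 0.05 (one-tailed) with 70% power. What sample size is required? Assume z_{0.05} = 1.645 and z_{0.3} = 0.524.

n = 184

Fisher's z: C = ½·ln((1+r)/(1−r)) = ½·ln(1.3810) = 0.1614.
n = ((z_{α} + z_β)/C)² + 3.
(1.645 + 0.524) / 0.1614 = 2.169 / 0.1614 = 13.439.
n = 13.439² + 3 = 180.60 + 3 = 183.6.
Round up.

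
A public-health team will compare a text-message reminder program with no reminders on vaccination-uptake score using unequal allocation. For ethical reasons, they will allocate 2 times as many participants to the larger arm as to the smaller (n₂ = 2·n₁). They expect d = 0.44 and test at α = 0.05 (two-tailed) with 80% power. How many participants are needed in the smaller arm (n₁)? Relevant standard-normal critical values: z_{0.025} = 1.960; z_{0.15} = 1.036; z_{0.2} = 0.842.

With allocation ratio k = n₂/n₁ = 2, Var(x̄₁−x̄₂) = σ²(1/n₁ + 1/(k·n₁)) = σ²·(k+1)/(k·n₁).
So n₁ = (1 + 1/k)·((z_{α/2} + z_β)/d)² = 1.500 × (2.802/0.44)².
n₁ = 1.500 × 40.55 = 60.8.
Round up: n₁ = 61, giving n₂ = 2 × 61 = 122.

n₁ = 61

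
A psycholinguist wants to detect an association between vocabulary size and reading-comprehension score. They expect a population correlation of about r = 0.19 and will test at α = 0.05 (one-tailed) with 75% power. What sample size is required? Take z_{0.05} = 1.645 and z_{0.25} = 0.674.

Fisher's z: C = ½·ln((1+r)/(1−r)) = ½·ln(1.4691) = 0.1923.
n = ((z_{α} + z_β)/C)² + 3.
(1.645 + 0.674) / 0.1923 = 2.319 / 0.1923 = 12.059.
n = 12.059² + 3 = 145.43 + 3 = 148.4.
Round up.

n = 149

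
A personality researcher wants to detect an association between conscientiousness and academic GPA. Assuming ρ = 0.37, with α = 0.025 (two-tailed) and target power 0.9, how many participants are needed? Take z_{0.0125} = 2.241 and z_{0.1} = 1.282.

Fisher's z: C = ½·ln((1+r)/(1−r)) = ½·ln(2.1746) = 0.3884.
n = ((z_{α/2} + z_β)/C)² + 3.
(2.241 + 1.282) / 0.3884 = 3.523 / 0.3884 = 9.071.
n = 9.071² + 3 = 82.27 + 3 = 85.3.
Round up.

n = 86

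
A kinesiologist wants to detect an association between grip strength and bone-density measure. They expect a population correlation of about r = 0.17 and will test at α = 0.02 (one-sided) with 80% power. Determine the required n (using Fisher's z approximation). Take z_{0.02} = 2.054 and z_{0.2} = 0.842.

n = 288

Fisher's z: C = ½·ln((1+r)/(1−r)) = ½·ln(1.4096) = 0.1717.
n = ((z_{α} + z_β)/C)² + 3.
(2.054 + 0.842) / 0.1717 = 2.896 / 0.1717 = 16.867.
n = 16.867² + 3 = 284.48 + 3 = 287.5.
Round up.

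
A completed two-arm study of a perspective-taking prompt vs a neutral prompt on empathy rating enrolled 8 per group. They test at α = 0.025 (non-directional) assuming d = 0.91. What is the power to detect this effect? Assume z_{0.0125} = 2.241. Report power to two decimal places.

power ≈ 0.34

For two equal groups, power = Φ(d·√(n/2) − z_{α/2}).
d·√(n/2) = 0.91 × √(8/2) = 0.91 × 2.000 = 1.820.
z_β = 1.820 − 2.241 = -0.421.
Power = Φ(-0.421) = 0.337.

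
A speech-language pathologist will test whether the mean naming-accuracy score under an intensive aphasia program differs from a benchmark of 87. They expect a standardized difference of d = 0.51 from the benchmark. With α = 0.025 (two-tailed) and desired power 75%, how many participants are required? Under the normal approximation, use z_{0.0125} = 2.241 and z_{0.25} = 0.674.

n = 33

For a one-sample test: n = ((z_{α/2} + z_β) / d)².
z_{α/2} + z_β = 2.241 + 0.674 = 2.915.
n = (2.915 / 0.51)² = 5.716² = 32.67.
Round up.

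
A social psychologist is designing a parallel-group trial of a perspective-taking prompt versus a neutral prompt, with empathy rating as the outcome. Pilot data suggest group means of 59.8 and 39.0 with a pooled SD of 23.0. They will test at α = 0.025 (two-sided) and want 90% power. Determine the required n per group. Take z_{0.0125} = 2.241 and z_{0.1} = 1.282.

Cohen's d = |M₁ − M₂| / SD_pooled = |59.8 − 39.0| / 23.0 = 20.8 / 23.0 = 0.904.
For two independent groups with equal n: n = 2·((z_{α/2} + z_β) / d)².
z_{α/2} + z_β = 2.241 + 1.282 = 3.523.
n = 2 × (3.523 / 0.904)² = 2 × 3.897² = 2 × 15.19 = 30.4.
Round up to the next whole participant.

n = 31 per group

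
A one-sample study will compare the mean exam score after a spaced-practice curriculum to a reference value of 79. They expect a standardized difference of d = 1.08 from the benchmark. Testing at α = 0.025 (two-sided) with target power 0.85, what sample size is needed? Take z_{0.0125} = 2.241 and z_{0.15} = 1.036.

n = 10

For a one-sample test: n = ((z_{α/2} + z_β) / d)².
z_{α/2} + z_β = 2.241 + 1.036 = 3.277.
n = (3.277 / 1.08)² = 3.034² = 9.21.
Round up.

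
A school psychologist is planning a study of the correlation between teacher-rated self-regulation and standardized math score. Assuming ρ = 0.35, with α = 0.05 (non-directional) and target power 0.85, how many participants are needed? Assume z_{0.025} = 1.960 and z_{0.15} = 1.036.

n = 71

Fisher's z: C = ½·ln((1+r)/(1−r)) = ½·ln(2.0769) = 0.3654.
n = ((z_{α/2} + z_β)/C)² + 3.
(1.960 + 1.036) / 0.3654 = 2.996 / 0.3654 = 8.199.
n = 8.199² + 3 = 67.23 + 3 = 70.2.
Round up.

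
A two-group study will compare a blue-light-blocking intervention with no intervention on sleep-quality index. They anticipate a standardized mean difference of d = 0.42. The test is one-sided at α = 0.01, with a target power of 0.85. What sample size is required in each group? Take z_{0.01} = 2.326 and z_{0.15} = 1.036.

n = 129 per group

For two independent groups with equal n: n = 2·((z_{α} + z_β) / d)².
z_{α} + z_β = 2.326 + 1.036 = 3.362.
n = 2 × (3.362 / 0.42)² = 2 × 8.005² = 2 × 64.08 = 128.2.
Round up to the next whole participant.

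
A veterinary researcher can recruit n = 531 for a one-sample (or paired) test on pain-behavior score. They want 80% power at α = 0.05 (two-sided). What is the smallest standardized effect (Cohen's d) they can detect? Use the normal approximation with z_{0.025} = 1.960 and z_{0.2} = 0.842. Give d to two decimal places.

For a single sample (or paired design) of n = 531: d_min = (z_{α/2} + z_β)/√n.
z-sum = 1.960 + 0.842 = 2.802.
d_min = 2.802 / √531 = 2.802 / 23.043 = 0.122.

d_min ≈ 0.12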